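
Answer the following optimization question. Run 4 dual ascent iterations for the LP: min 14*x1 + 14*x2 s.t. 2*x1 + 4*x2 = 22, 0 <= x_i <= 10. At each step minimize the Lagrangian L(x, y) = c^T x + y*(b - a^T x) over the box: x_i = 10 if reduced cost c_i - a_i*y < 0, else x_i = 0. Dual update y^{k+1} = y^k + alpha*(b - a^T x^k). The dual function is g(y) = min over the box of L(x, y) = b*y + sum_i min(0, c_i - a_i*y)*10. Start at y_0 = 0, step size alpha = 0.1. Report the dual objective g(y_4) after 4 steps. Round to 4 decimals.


Dual ascent for LP: min 14*x1 + 14*x2, 2*x1 + 4*x2 = 22, 0 <= x_i <= 10
Step 1: y^k = 0.0, reduced costs: (14.0, 14.0)
  x^k = (0.0, 0.0), subgradient = b - a^T x = 22.0
  y^{k+1} = 0.0 + 0.1*22.0 = 2.2
Step 2: y^k = 2.2, reduced costs: (9.6, 5.2)
  x^k = (0.0, 0.0), subgradient = b - a^T x = 22.0
  y^{k+1} = 2.2 + 0.1*22.0 = 4.4
Step 3: y^k = 4.4, reduced costs: (5.2, -3.6)
  x^k = (0.0, 10.0), subgradient = b - a^T x = -18.0
  y^{k+1} = 4.4 + 0.1*-18.0 = 2.6
Step 4: y^k = 2.6, reduced costs: (8.8, 3.6)
  x^k = (0.0, 0.0), subgradient = b - a^T x = 22.0
  y^{k+1} = 2.6 + 0.1*22.0 = 4.8
Dual objective at y_4 = 4.8: reduced costs (4.4, -5.2), box minimizer x = (0.0, 10.0)
g(y_4) = b*y + (c1 - a1*y)*x1 + (c2 - a2*y)*x2 = 22*4.8 + 4.4*0.0 + (-5.2)*10.0 = 105.6 + 0.0 - 52.0 = 53.6


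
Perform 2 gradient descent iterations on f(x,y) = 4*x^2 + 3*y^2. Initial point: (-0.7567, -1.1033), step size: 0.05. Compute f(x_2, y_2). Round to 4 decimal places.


Gradient descent on f(x,y) = 4*x^2 + 3*y^2.
Starting point: (-0.7567, -1.1033), alpha = 0.05
Step 1: grad_x = 2*4*-0.7567 = -6.0536, grad_y = 2*3*-1.1033 = -6.6198
  x_1 = -0.7567 - 0.05*-6.0536 = -0.454
  y_1 = -1.1033 - 0.05*-6.6198 = -0.7723
Step 2: grad_x = 2*4*-0.454 = -3.6322, grad_y = 2*3*-0.7723 = -4.6339
  x_2 = -0.454 - 0.05*-3.6322 = -0.2724
  y_2 = -0.7723 - 0.05*-4.6339 = -0.5406
f(-0.2724, -0.5406) = 4*(-0.2724)^2 + 3*(-0.5406)^2 = 1.1736


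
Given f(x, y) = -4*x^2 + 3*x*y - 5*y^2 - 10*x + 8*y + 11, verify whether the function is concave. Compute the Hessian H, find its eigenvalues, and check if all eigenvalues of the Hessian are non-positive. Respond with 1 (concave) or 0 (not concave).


The Hessian of f(x,y) = -4*x^2 + 3*x*y - 5*y^2 - 10*x + 8*y + 11 is:
H = [[-8, 3], [3, -10]]
Trace = -8 - 10 = -18
Determinant = -8*-10 - (3)^2 = 71
Discriminant = (-18)^2 - 4*71 = 40.0
Eigenvalues: lambda_1 = -12.1623, lambda_2 = -5.8377
The function is concave.

1


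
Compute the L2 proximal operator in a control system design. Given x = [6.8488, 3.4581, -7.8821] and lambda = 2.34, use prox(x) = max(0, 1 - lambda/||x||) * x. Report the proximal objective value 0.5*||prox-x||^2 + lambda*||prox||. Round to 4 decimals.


Step 1: Compute ||x||.
||x|| = 10.9996
Step 2: Compute scaling factor.
scale = max(0, 1 - 2.34/10.9996) = 0.7873
Step 3: prox(x) = [5.3918, 2.7224, -6.2053]
||prox(x)|| = 8.6596
Step 4: Proximal objective.
0.5*||prox-x||^2 = 2.7378
lambda*||prox|| = 20.2635
Total = 23.0014


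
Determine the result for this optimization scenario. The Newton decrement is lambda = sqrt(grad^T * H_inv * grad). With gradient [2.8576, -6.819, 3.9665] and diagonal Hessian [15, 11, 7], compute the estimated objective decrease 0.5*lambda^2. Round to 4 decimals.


Step 1: H is diagonal, so H^(-1) * g = [0.1905, -0.6199, 0.5666].
Step 2: g^T H^(-1) g = sum_i g_i^2 / H_ii
  = (2.8576)^2/15 + (-6.819)^2/11 + (3.9665)^2/7
  = 0.5444 + 4.2272 + 2.2476 = 7.0191
Step 3: Objective decrease = 0.5 * g^T H^(-1) g = 3.5096


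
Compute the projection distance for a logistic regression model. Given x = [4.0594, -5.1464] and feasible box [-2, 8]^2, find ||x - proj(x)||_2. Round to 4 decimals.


Project each component onto [-2, 8].
clip(4.0594) = 4.0594, clip(-5.1464) = -2.0
Projection = [4.0594, -2.0]
Squared diffs: [0.0, 9.8998]
Distance = sqrt(9.8998) = 3.1464


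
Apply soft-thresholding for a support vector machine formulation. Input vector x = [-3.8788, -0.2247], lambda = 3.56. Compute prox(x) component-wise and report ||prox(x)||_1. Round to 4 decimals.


Soft-thresholding with lambda = 3.56:
prox(-3.8788) = sign(-3.8788)*max(|-3.8788| - 3.56, 0) = -0.3188
prox(-0.2247) = sign(-0.2247)*max(|-0.2247| - 3.56, 0) = 0.0
prox(x) = [-0.3188, 0.0]
||prox(x)||_1 = 0.3188 + 0.0 = 0.3188


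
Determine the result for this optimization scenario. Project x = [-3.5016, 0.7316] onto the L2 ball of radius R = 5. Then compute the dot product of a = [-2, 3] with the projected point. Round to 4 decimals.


Step 1: Compute ||x|| (intermediates to 6 decimals).
||x|| = sqrt((-3.5016)^2 + 0.7316^2) = 3.577211
Step 2: Project.
Since ||x|| <= R, proj = x (no scaling needed).
proj(x) = [-3.5016, 0.7316]
Step 3: Dot product.
a^T * proj(x) = -2*(-3.5016) + 3*0.7316 = 9.198


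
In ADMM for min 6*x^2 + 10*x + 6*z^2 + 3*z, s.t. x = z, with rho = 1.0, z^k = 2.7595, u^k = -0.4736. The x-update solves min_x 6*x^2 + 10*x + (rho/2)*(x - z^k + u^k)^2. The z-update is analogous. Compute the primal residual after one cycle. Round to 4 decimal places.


ADMM iteration with rho = 1.0, z^k = 2.7595, u^k = -0.4736
Step 1: x-update.
Minimize 6*x^2 + 10*x + (1.0/2)*(x - 2.7595 - 0.4736)^2
FOC: (2*6 + 1.0)*x = -10 + 1.0*(2.7595 + 0.4736)
x^{k+1} = -0.5205
Step 2: z-update.
Minimize 6*z^2 + 3*z + (1.0/2)*(-0.5205 - z - 0.4736)^2
FOC: (2*6 + 1.0)*z = -3 + 1.0*(-0.5205 - 0.4736)
z^{k+1} = -0.3072
Step 3: u-update.
u^{k+1} = -0.4736 - 0.5205 + 0.3072 = -0.6869
Step 4: Primal residual = |-0.5205 + 0.3072| = 0.2133


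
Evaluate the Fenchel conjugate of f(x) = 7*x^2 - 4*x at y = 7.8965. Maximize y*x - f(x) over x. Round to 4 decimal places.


f*(y) = sup_x {y*x - a*x^2 - b*x} = sup_x {(y-b)*x - a*x^2}
FOC: (y - b) - 2a*x = 0 => x* = (y - b)/(2a)
x* = (7.8965 + 4)/(2*7) = 0.8498
f*(7.8965) = (y-b)^2/(4a) = (7.8965 + 4)^2/(4*7)
= 141.5267/28 = 5.0545


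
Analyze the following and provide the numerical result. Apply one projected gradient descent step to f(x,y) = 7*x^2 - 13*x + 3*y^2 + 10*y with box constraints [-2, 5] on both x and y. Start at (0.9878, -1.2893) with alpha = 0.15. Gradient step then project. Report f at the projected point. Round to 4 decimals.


Step 1: Compute gradient at (0.9878, -1.2893).
grad_x = 2*7*0.9878 - 13 = 0.8292
grad_y = 2*3*-1.2893 + 10 = 2.2642
Step 2: Gradient step.
x_raw = 0.9878 - 0.15*0.8292 = 0.8634
y_raw = -1.2893 - 0.15*2.2642 = -1.6289
Step 3: Project onto [-2, 5].
x_proj = clip(0.8634) = 0.8634
y_proj = clip(-1.6289) = -1.6289
Step 4: Evaluate f.
f(0.8634, -1.6289) = -14.3351


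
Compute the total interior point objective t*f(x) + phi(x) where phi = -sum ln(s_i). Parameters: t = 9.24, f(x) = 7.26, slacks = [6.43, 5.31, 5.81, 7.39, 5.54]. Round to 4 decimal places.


Step 1: Compute log-barrier.
ln values: [1.861, 1.6696, 1.7596, 2.0001, 1.712]
phi = -(1.861 + 1.6696 + 1.7596 + 2.0001 + 1.712) = -9.0023
Step 2: Compute augmented objective.
t*f(x) = 9.24*7.26 = 67.0824
Total = 67.0824 - 9.0023 = 58.0801


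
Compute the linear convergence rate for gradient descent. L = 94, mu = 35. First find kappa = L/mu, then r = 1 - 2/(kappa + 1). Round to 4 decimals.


Step 1: Compute the condition number.
kappa = L/mu = 94/35 = 2.6857
Step 2: Compute the convergence rate.
r = 1 - 2/(kappa + 1) = 1 - 2*mu/(L + mu) = (L - mu)/(L + mu) = 59/129 = 0.4574


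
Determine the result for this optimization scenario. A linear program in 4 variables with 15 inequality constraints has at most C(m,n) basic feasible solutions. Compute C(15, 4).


Each vertex corresponds to some choice of n active constraints out of m, so the number of vertices is at most C(m, n) = m! / (n!(m-n)!).
m = 15, n = 4
Numerator: 15 * 14 * 13 * 12
Denominator: 4! = 24
C(15, 4) = 1365


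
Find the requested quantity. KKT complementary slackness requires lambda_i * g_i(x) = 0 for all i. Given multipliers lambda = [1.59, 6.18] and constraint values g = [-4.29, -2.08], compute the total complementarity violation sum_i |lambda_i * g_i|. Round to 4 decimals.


KKT complementary slackness check:
lambda_1 * g_1 = 1.59 * -4.29 = -6.8211
lambda_2 * g_2 = 6.18 * -2.08 = -12.8544
Total violation = 6.8211 + 12.8544 = 19.6755


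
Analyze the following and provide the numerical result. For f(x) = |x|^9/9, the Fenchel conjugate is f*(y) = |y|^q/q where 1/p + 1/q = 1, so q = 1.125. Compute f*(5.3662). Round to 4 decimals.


The conjugate exponent q satisfies 1/p + 1/q = 1.
p = 9, so q = 9/(9 - 1) = 1.125
|y|^q = 5.3662^1.125 = 6.6203
f*(5.3662) = 6.6203 / 1.125 = 5.8847


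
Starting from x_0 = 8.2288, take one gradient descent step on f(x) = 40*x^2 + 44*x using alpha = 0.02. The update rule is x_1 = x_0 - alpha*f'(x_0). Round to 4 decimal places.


We compute the gradient at x_0 and apply the update.
f'(x) = 80*x + 44
f'(8.2288) = 80*8.2288 + 44 = 702.304
x_1 = 8.2288 - 0.02*702.304 = -5.8173


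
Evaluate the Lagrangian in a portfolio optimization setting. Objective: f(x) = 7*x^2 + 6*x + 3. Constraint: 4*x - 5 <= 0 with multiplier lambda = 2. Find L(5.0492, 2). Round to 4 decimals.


Step 1: Evaluate f(x).
f(5.0492) = 7*5.0492^2 + 6*5.0492 + 3 = 211.7561
Step 2: Evaluate g(x).
g(5.0492) = 4*5.0492 - 5 = 15.1968
Step 3: Compute Lagrangian.
L = 211.7561 + 2*15.1968 = 242.1497


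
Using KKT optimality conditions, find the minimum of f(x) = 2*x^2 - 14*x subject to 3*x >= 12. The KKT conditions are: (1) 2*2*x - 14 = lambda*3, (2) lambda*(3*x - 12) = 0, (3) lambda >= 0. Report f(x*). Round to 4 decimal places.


Step 1: Try lambda = 0 (constraint inactive).
x_unc = 14/(2*2) = 3.5
Check: 3*3.5 = 10.5 < 12 -- violated!
Step 2: Constraint must be active: 3*x = 12
x* = 12/3 = 4.0
lambda = (2*2*4.0 - 14)/3 = 0.6667
Step 3: Compute optimal value.
f(x*) = 2*4.0^2 - 14*4.0 = -24.0


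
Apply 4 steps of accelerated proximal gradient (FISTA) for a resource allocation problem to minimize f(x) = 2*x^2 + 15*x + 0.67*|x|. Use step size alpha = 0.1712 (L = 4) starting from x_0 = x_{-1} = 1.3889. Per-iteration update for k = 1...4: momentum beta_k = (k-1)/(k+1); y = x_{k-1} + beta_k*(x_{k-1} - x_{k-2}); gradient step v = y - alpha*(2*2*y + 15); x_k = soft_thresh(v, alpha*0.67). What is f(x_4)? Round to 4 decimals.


FISTA on f(x) = 2*x^2 + 15*x + 0.67*|x|
L = 4, alpha = 0.1712
Iteration 1: beta = 0.0, y = 1.3889 + 0.0*(1.3889 - 1.3889) = 1.3889
  grad(y) = 20.5556, v = y - alpha*grad = -2.1302
  prox(v) = soft_thresh(-2.1302, 0.1147) = -2.0155
Iteration 2: beta = 0.3333, y = -2.0155 + 0.3333*(-2.0155 - 1.3889) = -3.1503
  grad(y) = 2.3987, v = y - alpha*grad = -3.561
  prox(v) = soft_thresh(-3.561, 0.1147) = -3.4463
Iteration 3: beta = 0.5, y = -3.4463 + 0.5*(-3.4463 + 2.0155) = -4.1617
  grad(y) = -1.6466, v = y - alpha*grad = -3.8798
  prox(v) = soft_thresh(-3.8798, 0.1147) = -3.7651
Iteration 4: beta = 0.6, y = -3.7651 + 0.6*(-3.7651 + 3.4463) = -3.9563
  grad(y) = -0.8253, v = y - alpha*grad = -3.815
  prox(v) = soft_thresh(-3.815, 0.1147) = -3.7003
f(x_4) = 2*(-3.7003)^2 + 15*(-3.7003) + 0.67*|-3.7003| = -25.6408


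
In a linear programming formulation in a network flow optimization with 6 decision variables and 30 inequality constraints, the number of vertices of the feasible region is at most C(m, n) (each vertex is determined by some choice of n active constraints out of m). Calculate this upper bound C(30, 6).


Each vertex corresponds to some choice of n active constraints out of m, so the number of vertices is at most C(m, n) = m! / (n!(m-n)!).
m = 30, n = 6
Numerator: 30 * 29 * 28 * 27 * 26 * 25
Denominator: 6! = 720
C(30, 6) = 593775


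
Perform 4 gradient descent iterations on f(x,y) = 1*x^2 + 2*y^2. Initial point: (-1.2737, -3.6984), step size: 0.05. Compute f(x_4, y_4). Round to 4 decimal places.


Gradient descent on f(x,y) = 1*x^2 + 2*y^2.
Starting point: (-1.2737, -3.6984), alpha = 0.05
Step 1: grad_x = 2*1*-1.2737 = -2.5474, grad_y = 2*2*-3.6984 = -14.7936
  x_1 = -1.2737 - 0.05*-2.5474 = -1.1463
  y_1 = -3.6984 - 0.05*-14.7936 = -2.9587
Step 2: grad_x = 2*1*-1.1463 = -2.2927, grad_y = 2*2*-2.9587 = -11.8349
  x_2 = -1.1463 - 0.05*-2.2927 = -1.0317
  y_2 = -2.9587 - 0.05*-11.8349 = -2.367
Step 3: grad_x = 2*1*-1.0317 = -2.0634, grad_y = 2*2*-2.367 = -9.4679
  x_3 = -1.0317 - 0.05*-2.0634 = -0.9285
  y_3 = -2.367 - 0.05*-9.4679 = -1.8936
Step 4: grad_x = 2*1*-0.9285 = -1.8571, grad_y = 2*2*-1.8936 = -7.5743
  x_4 = -0.9285 - 0.05*-1.8571 = -0.8357
  y_4 = -1.8936 - 0.05*-7.5743 = -1.5149
f(-0.8357, -1.5149) = 1*(-0.8357)^2 + 2*(-1.5149)^2 = 5.288


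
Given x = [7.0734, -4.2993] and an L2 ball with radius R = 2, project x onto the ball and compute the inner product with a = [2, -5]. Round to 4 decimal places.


Step 1: Compute ||x|| (intermediates to 6 decimals).
||x|| = sqrt(7.0734^2 + (-4.2993)^2) = 8.277498
Step 2: Project.
Since ||x|| > R, scale = R/||x|| = 2/8.277498 = 0.241619, proj(x) = scale * x
proj(x) = [1.709068, -1.038793]
Step 3: Dot product.
a^T * proj(x) = 2*1.709068 - 5*(-1.038793) = 8.6121


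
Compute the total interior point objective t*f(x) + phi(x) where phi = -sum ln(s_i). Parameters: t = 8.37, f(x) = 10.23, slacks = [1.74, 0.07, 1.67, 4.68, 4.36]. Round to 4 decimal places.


Step 1: Compute log-barrier.
ln values: [0.5539, -2.6593, 0.5128, 1.5433, 1.4725]
phi = -(0.5539 - 2.6593 + 0.5128 + 1.5433 + 1.4725) = -1.4232
Step 2: Compute augmented objective.
t*f(x) = 8.37*10.23 = 85.6251
Total = 85.6251 - 1.4232 = 84.2019


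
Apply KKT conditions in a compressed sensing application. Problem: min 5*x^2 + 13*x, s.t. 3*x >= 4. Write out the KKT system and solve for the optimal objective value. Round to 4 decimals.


Step 1: Try lambda = 0 (constraint inactive).
x_unc = -13/(2*5) = -1.3
Check: 3*-1.3 = -3.9 < 4 -- violated!
Step 2: Constraint must be active: 3*x = 4
x* = 4/3 = 1.3333 (rounded; the exact value 4/3 is used below)
lambda = (2*5*(4/3) + 13)/3 = 8.7778
Step 3: Compute optimal value.
f(x*) = 5*(4/3)^2 + 13*(4/3) = 26.2222


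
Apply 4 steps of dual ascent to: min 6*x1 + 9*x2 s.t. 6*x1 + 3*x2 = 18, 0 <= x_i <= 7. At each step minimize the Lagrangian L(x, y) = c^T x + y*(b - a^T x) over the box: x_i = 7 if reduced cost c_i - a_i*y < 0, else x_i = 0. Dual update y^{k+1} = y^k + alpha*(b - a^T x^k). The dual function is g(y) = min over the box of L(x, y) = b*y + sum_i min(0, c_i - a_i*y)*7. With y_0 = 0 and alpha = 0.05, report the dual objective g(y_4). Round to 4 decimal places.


Dual ascent for LP: min 6*x1 + 9*x2, 6*x1 + 3*x2 = 18, 0 <= x_i <= 7
Step 1: y^k = 0.0, reduced costs: (6.0, 9.0)
  x^k = (0.0, 0.0), subgradient = b - a^T x = 18.0
  y^{k+1} = 0.0 + 0.05*18.0 = 0.9
Step 2: y^k = 0.9, reduced costs: (0.6, 6.3)
  x^k = (0.0, 0.0), subgradient = b - a^T x = 18.0
  y^{k+1} = 0.9 + 0.05*18.0 = 1.8
Step 3: y^k = 1.8, reduced costs: (-4.8, 3.6)
  x^k = (7.0, 0.0), subgradient = b - a^T x = -24.0
  y^{k+1} = 1.8 + 0.05*-24.0 = 0.6
Step 4: y^k = 0.6, reduced costs: (2.4, 7.2)
  x^k = (0.0, 0.0), subgradient = b - a^T x = 18.0
  y^{k+1} = 0.6 + 0.05*18.0 = 1.5
Dual objective at y_4 = 1.5: reduced costs (-3.0, 4.5), box minimizer x = (7.0, 0.0)
g(y_4) = b*y + (c1 - a1*y)*x1 + (c2 - a2*y)*x2 = 18*1.5 + (-3.0)*7.0 + 4.5*0.0 = 27.0 - 21.0 + 0.0 = 6.0


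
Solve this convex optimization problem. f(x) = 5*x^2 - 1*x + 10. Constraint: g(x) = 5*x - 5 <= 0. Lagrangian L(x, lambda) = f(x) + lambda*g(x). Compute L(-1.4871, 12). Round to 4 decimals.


Step 1: Evaluate f(x).
f(-1.4871) = 5*(-1.4871)^2 - 1*(-1.4871) + 10 = 22.5444
Step 2: Evaluate g(x).
g(-1.4871) = 5*-1.4871 - 5 = -12.4355
Step 3: Compute Lagrangian.
L = 22.5444 + 12*-12.4355 = -126.6816


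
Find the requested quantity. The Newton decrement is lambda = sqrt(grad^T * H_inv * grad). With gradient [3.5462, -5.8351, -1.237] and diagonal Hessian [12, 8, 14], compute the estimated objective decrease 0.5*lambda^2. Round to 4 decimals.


Step 1: H is diagonal, so H^(-1) * g = [0.2955, -0.7294, -0.0884].
Step 2: g^T H^(-1) g = sum_i g_i^2 / H_ii
  = (3.5462)^2/12 + (-5.8351)^2/8 + (-1.237)^2/14
  = 1.048 + 4.256 + 0.1093 = 5.4133
Step 3: Objective decrease = 0.5 * g^T H^(-1) g = 2.7067


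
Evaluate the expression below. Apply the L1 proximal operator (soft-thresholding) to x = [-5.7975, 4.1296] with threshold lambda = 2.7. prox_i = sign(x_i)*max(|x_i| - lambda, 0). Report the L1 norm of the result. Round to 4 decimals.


Soft-thresholding with lambda = 2.7:
prox(-5.7975) = sign(-5.7975)*max(|-5.7975| - 2.7, 0) = -3.0975
prox(4.1296) = sign(4.1296)*max(|4.1296| - 2.7, 0) = 1.4296
prox(x) = [-3.0975, 1.4296]
||prox(x)||_1 = 3.0975 + 1.4296 = 4.5271


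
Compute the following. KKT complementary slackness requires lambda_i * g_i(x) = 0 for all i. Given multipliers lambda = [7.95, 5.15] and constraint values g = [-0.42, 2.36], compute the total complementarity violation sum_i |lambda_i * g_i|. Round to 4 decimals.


KKT complementary slackness check:
lambda_1 * g_1 = 7.95 * -0.42 = -3.339
lambda_2 * g_2 = 5.15 * 2.36 = 12.154
Total violation = 3.339 + 12.154 = 15.493


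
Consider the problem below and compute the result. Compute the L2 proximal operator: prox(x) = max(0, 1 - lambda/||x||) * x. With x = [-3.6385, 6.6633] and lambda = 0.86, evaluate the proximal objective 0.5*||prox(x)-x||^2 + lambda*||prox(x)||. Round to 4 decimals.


Step 1: Compute ||x||.
||x|| = 7.592
Step 2: Compute scaling factor.
scale = max(0, 1 - 0.86/7.592) = 0.8867
Step 3: prox(x) = [-3.2263, 5.9085]
||prox(x)|| = 6.732
Step 4: Proximal objective.
0.5*||prox-x||^2 = 0.3698
lambda*||prox|| = 5.7895
Total = 6.1593


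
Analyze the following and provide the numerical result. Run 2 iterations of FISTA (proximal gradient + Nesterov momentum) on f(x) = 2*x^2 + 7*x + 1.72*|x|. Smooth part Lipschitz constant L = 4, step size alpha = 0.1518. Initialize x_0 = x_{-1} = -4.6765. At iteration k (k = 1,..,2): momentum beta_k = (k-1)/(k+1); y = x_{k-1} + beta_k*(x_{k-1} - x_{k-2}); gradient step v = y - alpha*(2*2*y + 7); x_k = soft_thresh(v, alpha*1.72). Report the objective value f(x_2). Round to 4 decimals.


FISTA on f(x) = 2*x^2 + 7*x + 1.72*|x|
L = 4, alpha = 0.1518
Iteration 1: beta = 0.0, y = -4.6765 + 0.0*(-4.6765 + 4.6765) = -4.6765
  grad(y) = -11.706, v = y - alpha*grad = -2.8995
  prox(v) = soft_thresh(-2.8995, 0.2611) = -2.6384
Iteration 2: beta = 0.3333, y = -2.6384 + 0.3333*(-2.6384 + 4.6765) = -1.9591
  grad(y) = -0.8363, v = y - alpha*grad = -1.8321
  prox(v) = soft_thresh(-1.8321, 0.2611) = -1.571
f(x_2) = 2*(-1.571)^2 + 7*(-1.571) + 1.72*|-1.571| = -3.3588


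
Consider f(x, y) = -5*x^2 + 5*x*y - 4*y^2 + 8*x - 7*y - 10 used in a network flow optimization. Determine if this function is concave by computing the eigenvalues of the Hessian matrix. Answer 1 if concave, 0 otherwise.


The Hessian of f(x,y) = -5*x^2 + 5*x*y - 4*y^2 + 8*x - 7*y - 10 is:
H = [[-10, 5], [5, -8]]
Trace = -10 - 8 = -18
Determinant = -10*-8 - (5)^2 = 55
Discriminant = (-18)^2 - 4*55 = 104.0
Eigenvalues: lambda_1 = -14.099, lambda_2 = -3.901
The function is concave.

1


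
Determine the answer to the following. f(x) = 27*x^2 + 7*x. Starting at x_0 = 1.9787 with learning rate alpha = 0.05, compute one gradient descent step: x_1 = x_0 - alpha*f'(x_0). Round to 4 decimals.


We compute the gradient at x_0 and apply the update.
f'(x) = 54*x + 7
f'(1.9787) = 54*1.9787 + 7 = 113.8498
x_1 = 1.9787 - 0.05*113.8498 = -3.7138


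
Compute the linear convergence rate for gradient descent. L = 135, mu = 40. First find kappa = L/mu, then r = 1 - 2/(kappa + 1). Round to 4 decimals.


Step 1: Compute the condition number.
kappa = L/mu = 135/40 = 3.375
Step 2: Compute the convergence rate.
r = 1 - 2/(kappa + 1) = 1 - 2*mu/(L + mu) = (L - mu)/(L + mu) = 95/175 = 0.5429


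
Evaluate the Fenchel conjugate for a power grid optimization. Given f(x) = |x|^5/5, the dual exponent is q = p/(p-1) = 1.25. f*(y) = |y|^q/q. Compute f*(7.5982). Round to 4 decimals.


The conjugate exponent q satisfies 1/p + 1/q = 1.
p = 5, so q = 5/(5 - 1) = 1.25
|y|^q = 7.5982^1.25 = 12.615
f*(7.5982) = 12.615 / 1.25 = 10.092


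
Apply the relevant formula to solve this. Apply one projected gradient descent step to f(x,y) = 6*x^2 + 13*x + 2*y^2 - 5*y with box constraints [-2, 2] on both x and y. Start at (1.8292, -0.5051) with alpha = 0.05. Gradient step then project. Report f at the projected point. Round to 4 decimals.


Step 1: Compute gradient at (1.8292, -0.5051).
grad_x = 2*6*1.8292 + 13 = 34.9504
grad_y = 2*2*-0.5051 - 5 = -7.0204
Step 2: Gradient step.
x_raw = 1.8292 - 0.05*34.9504 = 0.0817
y_raw = -0.5051 - 0.05*-7.0204 = -0.1541
Step 3: Project onto [-2, 2].
x_proj = clip(0.0817) = 0.0817
y_proj = clip(-0.1541) = -0.1541
Step 4: Evaluate f.
f(0.0817, -0.1541) = 1.9198


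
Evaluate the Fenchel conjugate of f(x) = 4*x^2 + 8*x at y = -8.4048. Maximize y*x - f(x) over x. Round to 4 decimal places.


f*(y) = sup_x {y*x - a*x^2 - b*x} = sup_x {(y-b)*x - a*x^2}
FOC: (y - b) - 2a*x = 0 => x* = (y - b)/(2a)
x* = (-8.4048 - 8)/(2*4) = -2.0506
f*(-8.4048) = (y-b)^2/(4a) = (-8.4048 - 8)^2/(4*4)
= 269.1175/16 = 16.8198


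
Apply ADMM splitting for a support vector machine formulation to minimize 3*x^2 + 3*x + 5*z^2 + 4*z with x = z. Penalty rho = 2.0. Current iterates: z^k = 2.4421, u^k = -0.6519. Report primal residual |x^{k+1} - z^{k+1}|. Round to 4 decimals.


ADMM iteration with rho = 2.0, z^k = 2.4421, u^k = -0.6519
Step 1: x-update.
Minimize 3*x^2 + 3*x + (2.0/2)*(x - 2.4421 - 0.6519)^2
FOC: (2*3 + 2.0)*x = -3 + 2.0*(2.4421 + 0.6519)
x^{k+1} = 0.3985
Step 2: z-update.
Minimize 5*z^2 + 4*z + (2.0/2)*(0.3985 - z - 0.6519)^2
FOC: (2*5 + 2.0)*z = -4 + 2.0*(0.3985 - 0.6519)
z^{k+1} = -0.3756
Step 3: u-update.
u^{k+1} = -0.6519 + 0.3985 + 0.3756 = 0.1222
Step 4: Primal residual = |0.3985 + 0.3756| = 0.7741


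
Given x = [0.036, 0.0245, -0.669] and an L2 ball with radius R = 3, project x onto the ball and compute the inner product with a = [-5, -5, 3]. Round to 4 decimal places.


Step 1: Compute ||x|| (intermediates to 6 decimals).
||x|| = sqrt(0.036^2 + 0.0245^2 + (-0.669)^2) = 0.670416
Step 2: Project.
Since ||x|| <= R, proj = x (no scaling needed).
proj(x) = [0.036, 0.0245, -0.669]
Step 3: Dot product.
a^T * proj(x) = -5*0.036 - 5*0.0245 + 3*(-0.669) = -2.3095


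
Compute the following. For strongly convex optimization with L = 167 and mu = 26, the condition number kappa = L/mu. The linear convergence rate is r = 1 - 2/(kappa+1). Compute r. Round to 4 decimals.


Step 1: Compute the condition number.
kappa = L/mu = 167/26 = 6.4231
Step 2: Compute the convergence rate.
r = 1 - 2/(kappa + 1) = 1 - 2*mu/(L + mu) = (L - mu)/(L + mu) = 141/193 = 0.7306


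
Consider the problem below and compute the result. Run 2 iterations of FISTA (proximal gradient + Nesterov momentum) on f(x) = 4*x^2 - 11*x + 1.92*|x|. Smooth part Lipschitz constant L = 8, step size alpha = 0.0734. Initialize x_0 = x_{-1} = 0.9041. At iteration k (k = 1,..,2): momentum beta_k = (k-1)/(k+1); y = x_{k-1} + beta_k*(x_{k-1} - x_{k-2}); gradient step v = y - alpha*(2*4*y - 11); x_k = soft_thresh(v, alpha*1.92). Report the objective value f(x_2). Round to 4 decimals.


FISTA on f(x) = 4*x^2 - 11*x + 1.92*|x|
L = 8, alpha = 0.0734
Iteration 1: beta = 0.0, y = 0.9041 + 0.0*(0.9041 - 0.9041) = 0.9041
  grad(y) = -3.7672, v = y - alpha*grad = 1.1806
  prox(v) = soft_thresh(1.1806, 0.1409) = 1.0397
Iteration 2: beta = 0.3333, y = 1.0397 + 0.3333*(1.0397 - 0.9041) = 1.0849
  grad(y) = -2.321, v = y - alpha*grad = 1.2552
  prox(v) = soft_thresh(1.2552, 0.1409) = 1.1143
f(x_2) = 4*1.1143^2 - 11*1.1143 + 1.92*|1.1143| = -5.1512


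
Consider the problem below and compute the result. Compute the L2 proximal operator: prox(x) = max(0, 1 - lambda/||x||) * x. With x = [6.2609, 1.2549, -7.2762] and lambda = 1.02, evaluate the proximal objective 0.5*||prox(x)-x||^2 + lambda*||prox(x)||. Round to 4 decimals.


Step 1: Compute ||x||.
||x|| = 9.6807
Step 2: Compute scaling factor.
scale = max(0, 1 - 1.02/9.6807) = 0.8946
Step 3: prox(x) = [5.6012, 1.1227, -6.5096]
||prox(x)|| = 8.6607
Step 4: Proximal objective.
0.5*||prox-x||^2 = 0.5202
lambda*||prox|| = 8.8339
Total = 9.3542


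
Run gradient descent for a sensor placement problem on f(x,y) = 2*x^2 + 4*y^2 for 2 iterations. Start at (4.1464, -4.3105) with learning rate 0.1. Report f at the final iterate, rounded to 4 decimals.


Gradient descent on f(x,y) = 2*x^2 + 4*y^2.
Starting point: (4.1464, -4.3105), alpha = 0.1
Step 1: grad_x = 2*2*4.1464 = 16.5856, grad_y = 2*4*-4.3105 = -34.484
  x_1 = 4.1464 - 0.1*16.5856 = 2.4878
  y_1 = -4.3105 - 0.1*-34.484 = -0.8621
Step 2: grad_x = 2*2*2.4878 = 9.9514, grad_y = 2*4*-0.8621 = -6.8968
  x_2 = 2.4878 - 0.1*9.9514 = 1.4927
  y_2 = -0.8621 - 0.1*-6.8968 = -0.1724
f(1.4927, -0.1724) = 2*1.4927^2 + 4*(-0.1724)^2 = 4.5752


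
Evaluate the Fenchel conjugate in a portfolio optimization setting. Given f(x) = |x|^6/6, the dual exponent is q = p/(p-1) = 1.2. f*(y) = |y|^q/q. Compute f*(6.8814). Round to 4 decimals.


The conjugate exponent q satisfies 1/p + 1/q = 1.
p = 6, so q = 6/(6 - 1) = 1.2
|y|^q = 6.8814^1.2 = 10.1207
f*(6.8814) = 10.1207 / 1.2 = 8.4339


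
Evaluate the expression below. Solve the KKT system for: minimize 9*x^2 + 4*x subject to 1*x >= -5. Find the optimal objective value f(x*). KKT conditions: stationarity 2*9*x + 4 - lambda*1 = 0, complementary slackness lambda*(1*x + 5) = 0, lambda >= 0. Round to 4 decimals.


Step 1: Try lambda = 0 (constraint inactive).
Stationarity: 2*9*x + 4 = 0
x* = -4/(2*9) = -2/9 = -0.2222 (rounded; the exact value -2/9 is used below)
Check constraint: 1*-0.2222 = -0.2222 >= -5 -- satisfied.
Step 2: Compute optimal value.
f(x*) = 9*(-2/9)^2 + 4*(-2/9) = -0.4444


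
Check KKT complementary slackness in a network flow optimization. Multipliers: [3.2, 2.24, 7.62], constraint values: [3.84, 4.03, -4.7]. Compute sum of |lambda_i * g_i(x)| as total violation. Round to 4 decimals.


KKT complementary slackness check:
lambda_1 * g_1 = 3.2 * 3.84 = 12.288
lambda_2 * g_2 = 2.24 * 4.03 = 9.0272
lambda_3 * g_3 = 7.62 * -4.7 = -35.814
Total violation = 12.288 + 9.0272 + 35.814 = 57.1292


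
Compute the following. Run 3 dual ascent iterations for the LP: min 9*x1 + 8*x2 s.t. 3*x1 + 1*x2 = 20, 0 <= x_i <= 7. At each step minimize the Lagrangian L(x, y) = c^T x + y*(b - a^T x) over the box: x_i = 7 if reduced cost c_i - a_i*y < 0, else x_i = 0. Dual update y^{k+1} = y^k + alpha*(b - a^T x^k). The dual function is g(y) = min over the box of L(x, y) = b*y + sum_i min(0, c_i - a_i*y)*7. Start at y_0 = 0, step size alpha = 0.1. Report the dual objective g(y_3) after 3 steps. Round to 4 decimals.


Dual ascent for LP: min 9*x1 + 8*x2, 3*x1 + 1*x2 = 20, 0 <= x_i <= 7
Step 1: y^k = 0.0, reduced costs: (9.0, 8.0)
  x^k = (0.0, 0.0), subgradient = b - a^T x = 20.0
  y^{k+1} = 0.0 + 0.1*20.0 = 2.0
Step 2: y^k = 2.0, reduced costs: (3.0, 6.0)
  x^k = (0.0, 0.0), subgradient = b - a^T x = 20.0
  y^{k+1} = 2.0 + 0.1*20.0 = 4.0
Step 3: y^k = 4.0, reduced costs: (-3.0, 4.0)
  x^k = (7.0, 0.0), subgradient = b - a^T x = -1.0
  y^{k+1} = 4.0 + 0.1*-1.0 = 3.9
Dual objective at y_3 = 3.9: reduced costs (-2.7, 4.1), box minimizer x = (7.0, 0.0)
g(y_3) = b*y + (c1 - a1*y)*x1 + (c2 - a2*y)*x2 = 20*3.9 + (-2.7)*7.0 + 4.1*0.0 = 78.0 - 18.9 + 0.0 = 59.1


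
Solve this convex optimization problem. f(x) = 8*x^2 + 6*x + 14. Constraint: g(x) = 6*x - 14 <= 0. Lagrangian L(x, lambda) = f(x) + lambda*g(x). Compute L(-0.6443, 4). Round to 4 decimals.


Step 1: Evaluate f(x).
f(-0.6443) = 8*(-0.6443)^2 + 6*(-0.6443) + 14 = 13.4552
Step 2: Evaluate g(x).
g(-0.6443) = 6*-0.6443 - 14 = -17.8658
Step 3: Compute Lagrangian.
L = 13.4552 + 4*-17.8658 = -58.008


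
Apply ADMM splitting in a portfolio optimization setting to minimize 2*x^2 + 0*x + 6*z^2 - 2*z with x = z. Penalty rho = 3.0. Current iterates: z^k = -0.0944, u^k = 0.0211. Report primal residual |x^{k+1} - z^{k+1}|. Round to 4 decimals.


ADMM iteration with rho = 3.0, z^k = -0.0944, u^k = 0.0211
Step 1: x-update.
Minimize 2*x^2 + 0*x + (3.0/2)*(x + 0.0944 + 0.0211)^2
FOC: (2*2 + 3.0)*x = 0 + 3.0*(-0.0944 - 0.0211)
x^{k+1} = -0.0495
Step 2: z-update.
Minimize 6*z^2 - 2*z + (3.0/2)*(-0.0495 - z + 0.0211)^2
FOC: (2*6 + 3.0)*z = 2 + 3.0*(-0.0495 + 0.0211)
z^{k+1} = 0.1277
Step 3: u-update.
u^{k+1} = 0.0211 - 0.0495 - 0.1277 = -0.1561
Step 4: Primal residual = |-0.0495 - 0.1277| = 0.1772


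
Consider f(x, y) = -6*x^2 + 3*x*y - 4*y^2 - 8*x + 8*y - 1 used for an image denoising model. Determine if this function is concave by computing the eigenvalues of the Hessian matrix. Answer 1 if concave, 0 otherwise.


The Hessian of f(x,y) = -6*x^2 + 3*x*y - 4*y^2 - 8*x + 8*y - 1 is:
H = [[-12, 3], [3, -8]]
Trace = -12 - 8 = -20
Determinant = -12*-8 - (3)^2 = 87
Discriminant = (-20)^2 - 4*87 = 52.0
Eigenvalues: lambda_1 = -13.6056, lambda_2 = -6.3944
The function is concave.

1


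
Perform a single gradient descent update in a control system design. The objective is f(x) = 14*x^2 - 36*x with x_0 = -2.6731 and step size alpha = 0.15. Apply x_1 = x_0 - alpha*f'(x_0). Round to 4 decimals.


We compute the gradient at x_0 and apply the update.
f'(x) = 28*x - 36
f'(-2.6731) = 28*-2.6731 - 36 = -110.8468
x_1 = -2.6731 - 0.15*-110.8468 = 13.9539


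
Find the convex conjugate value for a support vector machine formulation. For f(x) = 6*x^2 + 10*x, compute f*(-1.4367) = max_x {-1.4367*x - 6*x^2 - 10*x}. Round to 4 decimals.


f*(y) = sup_x {y*x - a*x^2 - b*x} = sup_x {(y-b)*x - a*x^2}
FOC: (y - b) - 2a*x = 0 => x* = (y - b)/(2a)
x* = (-1.4367 - 10)/(2*6) = -0.9531
f*(-1.4367) = (y-b)^2/(4a) = (-1.4367 - 10)^2/(4*6)
= 130.7981/24 = 5.4499


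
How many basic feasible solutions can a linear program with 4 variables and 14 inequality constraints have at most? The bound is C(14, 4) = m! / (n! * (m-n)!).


Each vertex corresponds to some choice of n active constraints out of m, so the number of vertices is at most C(m, n) = m! / (n!(m-n)!).
m = 14, n = 4
Numerator: 14 * 13 * 12 * 11
Denominator: 4! = 24
C(14, 4) = 1001


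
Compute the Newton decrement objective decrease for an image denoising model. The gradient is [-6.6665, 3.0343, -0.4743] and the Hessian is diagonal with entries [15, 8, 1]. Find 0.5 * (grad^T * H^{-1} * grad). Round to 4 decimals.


Step 1: H is diagonal, so H^(-1) * g = [-0.4444, 0.3793, -0.4743].
Step 2: g^T H^(-1) g = sum_i g_i^2 / H_ii
  = (-6.6665)^2/15 + (3.0343)^2/8 + (-0.4743)^2/1
  = 2.9628 + 1.1509 + 0.225 = 4.3386
Step 3: Objective decrease = 0.5 * g^T H^(-1) g = 2.1693


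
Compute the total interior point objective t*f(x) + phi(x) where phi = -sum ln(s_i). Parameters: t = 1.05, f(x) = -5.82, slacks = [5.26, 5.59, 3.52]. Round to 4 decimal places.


Step 1: Compute log-barrier.
ln values: [1.6601, 1.721, 1.2585]
phi = -(1.6601 + 1.721 + 1.2585) = -4.6396
Step 2: Compute augmented objective.
t*f(x) = 1.05*-5.82 = -6.111
Total = -6.111 - 4.6396 = -10.7506


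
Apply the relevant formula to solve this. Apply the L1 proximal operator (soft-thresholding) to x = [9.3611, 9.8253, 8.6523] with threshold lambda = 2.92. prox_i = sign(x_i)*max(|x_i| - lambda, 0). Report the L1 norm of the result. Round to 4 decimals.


Soft-thresholding with lambda = 2.92:
prox(9.3611) = sign(9.3611)*max(|9.3611| - 2.92, 0) = 6.4411
prox(9.8253) = sign(9.8253)*max(|9.8253| - 2.92, 0) = 6.9053
prox(8.6523) = sign(8.6523)*max(|8.6523| - 2.92, 0) = 5.7323
prox(x) = [6.4411, 6.9053, 5.7323]
||prox(x)||_1 = 6.4411 + 6.9053 + 5.7323 = 19.0787


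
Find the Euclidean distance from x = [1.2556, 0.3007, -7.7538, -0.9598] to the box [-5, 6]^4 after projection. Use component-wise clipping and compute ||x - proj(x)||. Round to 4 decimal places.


Project each component onto [-5, 6].
clip(1.2556) = 1.2556, clip(0.3007) = 0.3007, clip(-7.7538) = -5.0, clip(-0.9598) = -0.9598
Projection = [1.2556, 0.3007, -5.0, -0.9598]
Squared diffs: [0.0, 0.0, 7.5834, 0.0]
Distance = sqrt(7.5834) = 2.7538


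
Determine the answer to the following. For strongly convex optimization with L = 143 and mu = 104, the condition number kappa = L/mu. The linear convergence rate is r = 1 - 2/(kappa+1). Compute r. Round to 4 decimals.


Step 1: Compute the condition number.
kappa = L/mu = 143/104 = 1.375
Step 2: Compute the convergence rate.
r = 1 - 2/(kappa + 1) = 1 - 2*mu/(L + mu) = (L - mu)/(L + mu) = 39/247 = 0.1579


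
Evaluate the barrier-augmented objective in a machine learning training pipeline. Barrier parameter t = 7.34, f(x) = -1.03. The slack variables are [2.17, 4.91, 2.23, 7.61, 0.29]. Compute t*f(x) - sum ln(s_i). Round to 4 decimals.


Step 1: Compute log-barrier.
ln values: [0.7747, 1.5913, 0.802, 2.0295, -1.2379]
phi = -(0.7747 + 1.5913 + 0.802 + 2.0295 - 1.2379) = -3.9596
Step 2: Compute augmented objective.
t*f(x) = 7.34*-1.03 = -7.5602
Total = -7.5602 - 3.9596 = -11.5198


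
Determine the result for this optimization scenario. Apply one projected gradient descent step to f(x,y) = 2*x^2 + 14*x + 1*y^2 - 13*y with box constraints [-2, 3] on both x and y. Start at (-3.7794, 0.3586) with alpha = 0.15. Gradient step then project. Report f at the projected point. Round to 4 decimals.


Step 1: Compute gradient at (-3.7794, 0.3586).
grad_x = 2*2*-3.7794 + 14 = -1.1176
grad_y = 2*1*0.3586 - 13 = -12.2828
Step 2: Gradient step.
x_raw = -3.7794 - 0.15*-1.1176 = -3.6118
y_raw = 0.3586 - 0.15*-12.2828 = 2.201
Step 3: Project onto [-2, 3].
x_proj = clip(-3.6118) = -2.0
y_proj = clip(2.201) = 2.201
Step 4: Evaluate f.
f(-2.0, 2.201) = -43.7688


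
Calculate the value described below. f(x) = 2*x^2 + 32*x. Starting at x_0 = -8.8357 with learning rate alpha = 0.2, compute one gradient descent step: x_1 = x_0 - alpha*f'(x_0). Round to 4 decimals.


We compute the gradient at x_0 and apply the update.
f'(x) = 4*x + 32
f'(-8.8357) = 4*-8.8357 + 32 = -3.3428
x_1 = -8.8357 - 0.2*-3.3428 = -8.1671


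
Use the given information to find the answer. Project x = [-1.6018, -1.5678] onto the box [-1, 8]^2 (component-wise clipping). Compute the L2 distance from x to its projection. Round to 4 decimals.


Project each component onto [-1, 8].
clip(-1.6018) = -1.0, clip(-1.5678) = -1.0
Projection = [-1.0, -1.0]
Squared diffs: [0.3622, 0.3224]
Distance = sqrt(0.6846) = 0.8274


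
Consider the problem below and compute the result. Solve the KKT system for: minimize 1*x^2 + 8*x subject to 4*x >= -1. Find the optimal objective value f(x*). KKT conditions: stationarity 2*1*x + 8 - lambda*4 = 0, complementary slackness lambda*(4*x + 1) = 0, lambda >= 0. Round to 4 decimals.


Step 1: Try lambda = 0 (constraint inactive).
x_unc = -8/(2*1) = -4.0
Check: 4*-4.0 = -16.0 < -1 -- violated!
Step 2: Constraint must be active: 4*x = -1
x* = -1/4 = -0.25
lambda = (2*1*(-0.25) + 8)/4 = 1.875
Step 3: Compute optimal value.
f(x*) = 1*(-0.25)^2 + 8*(-0.25) = -1.9375


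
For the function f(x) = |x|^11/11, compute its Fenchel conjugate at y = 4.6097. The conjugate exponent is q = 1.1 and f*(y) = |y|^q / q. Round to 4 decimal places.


The conjugate exponent q satisfies 1/p + 1/q = 1.
p = 11, so q = 11/(11 - 1) = 1.1
|y|^q = 4.6097^1.1 = 5.3708
f*(4.6097) = 5.3708 / 1.1 = 4.8826


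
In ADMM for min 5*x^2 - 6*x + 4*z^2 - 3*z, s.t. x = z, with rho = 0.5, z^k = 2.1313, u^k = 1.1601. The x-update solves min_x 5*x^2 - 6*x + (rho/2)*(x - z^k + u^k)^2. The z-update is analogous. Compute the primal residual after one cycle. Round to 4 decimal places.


ADMM iteration with rho = 0.5, z^k = 2.1313, u^k = 1.1601
Step 1: x-update.
Minimize 5*x^2 - 6*x + (0.5/2)*(x - 2.1313 + 1.1601)^2
FOC: (2*5 + 0.5)*x = 6 + 0.5*(2.1313 - 1.1601)
x^{k+1} = 0.6177
Step 2: z-update.
Minimize 4*z^2 - 3*z + (0.5/2)*(0.6177 - z + 1.1601)^2
FOC: (2*4 + 0.5)*z = 3 + 0.5*(0.6177 + 1.1601)
z^{k+1} = 0.4575
Step 3: u-update.
u^{k+1} = 1.1601 + 0.6177 - 0.4575 = 1.3203
Step 4: Primal residual = |0.6177 - 0.4575| = 0.1602


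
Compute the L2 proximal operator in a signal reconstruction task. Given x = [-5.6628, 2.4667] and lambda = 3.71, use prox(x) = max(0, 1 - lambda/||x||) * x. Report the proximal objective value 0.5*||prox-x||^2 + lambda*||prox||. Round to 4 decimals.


Step 1: Compute ||x||.
||x|| = 6.1767
Step 2: Compute scaling factor.
scale = max(0, 1 - 3.71/6.1767) = 0.3994
Step 3: prox(x) = [-2.2615, 0.9851]
||prox(x)|| = 2.4667
Step 4: Proximal objective.
0.5*||prox-x||^2 = 6.8821
lambda*||prox|| = 9.1515
Total = 16.0336


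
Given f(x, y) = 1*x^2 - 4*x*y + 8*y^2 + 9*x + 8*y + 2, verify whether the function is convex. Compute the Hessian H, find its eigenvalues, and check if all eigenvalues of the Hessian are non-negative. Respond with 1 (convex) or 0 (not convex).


The Hessian of f(x,y) = 1*x^2 - 4*x*y + 8*y^2 + 9*x + 8*y + 2 is:
H = [[2, -4], [-4, 16]]
Trace = 2 + 16 = 18
Determinant = 2*16 - (-4)^2 = 16
Discriminant = (18)^2 - 4*16 = 260.0
Eigenvalues: lambda_1 = 0.9377, lambda_2 = 17.0623
The function is convex.

1


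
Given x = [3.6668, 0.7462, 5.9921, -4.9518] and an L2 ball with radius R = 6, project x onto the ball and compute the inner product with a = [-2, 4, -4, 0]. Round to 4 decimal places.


Step 1: Compute ||x|| (intermediates to 6 decimals).
||x|| = sqrt(3.6668^2 + 0.7462^2 + 5.9921^2 + (-4.9518)^2) = 8.627156
Step 2: Project.
Since ||x|| > R, scale = R/||x|| = 6/8.627156 = 0.695478, proj(x) = scale * x
proj(x) = [2.550179, 0.518966, 4.167374, -3.443868]
Step 3: Dot product.
a^T * proj(x) = -2*2.550179 + 4*0.518966 - 4*4.167374 + 0*(-3.443868) = -19.694


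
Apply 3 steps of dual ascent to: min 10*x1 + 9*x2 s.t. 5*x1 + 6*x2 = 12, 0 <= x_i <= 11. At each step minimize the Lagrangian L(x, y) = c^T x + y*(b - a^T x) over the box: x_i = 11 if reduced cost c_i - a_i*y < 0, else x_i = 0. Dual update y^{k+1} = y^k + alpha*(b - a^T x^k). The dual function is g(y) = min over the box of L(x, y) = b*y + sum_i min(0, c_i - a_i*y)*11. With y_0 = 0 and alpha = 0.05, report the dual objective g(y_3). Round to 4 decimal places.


Dual ascent for LP: min 10*x1 + 9*x2, 5*x1 + 6*x2 = 12, 0 <= x_i <= 11
Step 1: y^k = 0.0, reduced costs: (10.0, 9.0)
  x^k = (0.0, 0.0), subgradient = b - a^T x = 12.0
  y^{k+1} = 0.0 + 0.05*12.0 = 0.6
Step 2: y^k = 0.6, reduced costs: (7.0, 5.4)
  x^k = (0.0, 0.0), subgradient = b - a^T x = 12.0
  y^{k+1} = 0.6 + 0.05*12.0 = 1.2
Step 3: y^k = 1.2, reduced costs: (4.0, 1.8)
  x^k = (0.0, 0.0), subgradient = b - a^T x = 12.0
  y^{k+1} = 1.2 + 0.05*12.0 = 1.8
Dual objective at y_3 = 1.8: reduced costs (1.0, -1.8), box minimizer x = (0.0, 11.0)
g(y_3) = b*y + (c1 - a1*y)*x1 + (c2 - a2*y)*x2 = 12*1.8 + 1.0*0.0 + (-1.8)*11.0 = 21.6 + 0.0 - 19.8 = 1.8


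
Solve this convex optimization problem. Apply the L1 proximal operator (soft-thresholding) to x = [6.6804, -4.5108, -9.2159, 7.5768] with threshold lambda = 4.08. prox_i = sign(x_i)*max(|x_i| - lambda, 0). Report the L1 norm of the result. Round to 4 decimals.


Soft-thresholding with lambda = 4.08:
prox(6.6804) = sign(6.6804)*max(|6.6804| - 4.08, 0) = 2.6004
prox(-4.5108) = sign(-4.5108)*max(|-4.5108| - 4.08, 0) = -0.4308
prox(-9.2159) = sign(-9.2159)*max(|-9.2159| - 4.08, 0) = -5.1359
prox(7.5768) = sign(7.5768)*max(|7.5768| - 4.08, 0) = 3.4968
prox(x) = [2.6004, -0.4308, -5.1359, 3.4968]
||prox(x)||_1 = 2.6004 + 0.4308 + 5.1359 + 3.4968 = 11.6639


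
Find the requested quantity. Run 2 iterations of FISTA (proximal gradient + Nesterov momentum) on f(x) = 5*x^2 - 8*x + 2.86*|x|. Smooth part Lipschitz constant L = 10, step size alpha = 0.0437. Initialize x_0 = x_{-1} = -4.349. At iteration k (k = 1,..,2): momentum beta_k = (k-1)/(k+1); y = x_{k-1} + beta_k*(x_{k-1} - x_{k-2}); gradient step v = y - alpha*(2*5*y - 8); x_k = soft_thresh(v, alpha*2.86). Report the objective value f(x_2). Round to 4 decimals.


FISTA on f(x) = 5*x^2 - 8*x + 2.86*|x|
L = 10, alpha = 0.0437
Iteration 1: beta = 0.0, y = -4.349 + 0.0*(-4.349 + 4.349) = -4.349
  grad(y) = -51.49, v = y - alpha*grad = -2.0989
  prox(v) = soft_thresh(-2.0989, 0.125) = -1.9739
Iteration 2: beta = 0.3333, y = -1.9739 + 0.3333*(-1.9739 + 4.349) = -1.1822
  grad(y) = -19.8221, v = y - alpha*grad = -0.316
  prox(v) = soft_thresh(-0.316, 0.125) = -0.191
f(x_2) = 5*(-0.191)^2 - 8*(-0.191) + 2.86*|-0.191| = 2.2567
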